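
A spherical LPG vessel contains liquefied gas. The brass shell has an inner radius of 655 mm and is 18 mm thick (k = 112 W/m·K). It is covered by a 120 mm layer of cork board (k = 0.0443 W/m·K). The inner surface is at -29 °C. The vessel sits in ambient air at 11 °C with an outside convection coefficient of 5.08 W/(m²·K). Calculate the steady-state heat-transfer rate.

Spherical conduction: R = (1/r_in − 1/r_out)/(4πk) per layer; series-sum.
R_brass shell = (1/0.655 − 1/0.673)/(4π×112) = 2.901×10^-5 K/W
R_cork board = (1/0.673 − 1/0.793)/(4π×0.0443) = 0.4039 K/W
R_outer film = 1/(h·4πr_o²) = 1/(5.08×4π×0.793²) = 0.02491 K/W
R_total = 0.4288 K/W
Q = ΔT/R_total = 40/0.4288

Q ≈ 93.3 W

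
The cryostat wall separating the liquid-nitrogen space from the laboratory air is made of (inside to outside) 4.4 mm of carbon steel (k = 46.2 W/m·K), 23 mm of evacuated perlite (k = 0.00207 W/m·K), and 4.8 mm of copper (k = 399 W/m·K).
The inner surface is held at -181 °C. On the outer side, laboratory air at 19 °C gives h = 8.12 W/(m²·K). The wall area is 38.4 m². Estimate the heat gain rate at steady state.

Series thermal resistances:
R_carbon steel = L/(kA) = 0.0044/(46.2×38.4) = 2.48×10^-6 K/W
R_evacuated perlite = L/(kA) = 0.023/(0.00207×38.4) = 0.2894 K/W
R_copper = L/(kA) = 0.0048/(399×38.4) = 3.133×10^-7 K/W
R_outer film = 1/(h_o·A) = 1/(8.12×38.4) = 0.003207 K/W
R_total = 0.2926 K/W
Q = ΔT / R_total = 200 / 0.2926

Q ≈ 684 W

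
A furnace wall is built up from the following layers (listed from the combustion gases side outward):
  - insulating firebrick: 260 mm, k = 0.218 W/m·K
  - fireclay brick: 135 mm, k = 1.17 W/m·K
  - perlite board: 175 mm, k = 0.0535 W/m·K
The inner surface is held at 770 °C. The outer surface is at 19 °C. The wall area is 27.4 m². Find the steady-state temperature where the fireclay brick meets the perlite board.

T ≈ 555 °C

Treating each layer as a thermal resistance in series:
R_insulating firebrick = L/(kA) = 0.26/(0.218×27.4) = 0.04353 K/W
R_fireclay brick = L/(kA) = 0.135/(1.17×27.4) = 0.004211 K/W
R_perlite board = L/(kA) = 0.175/(0.0535×27.4) = 0.1194 K/W
R_total = 0.1671 K/W;  Q = ΔT/R_total = 751/0.1671 = 4494 W
T_interface = T_inner − Q·ΣR(inner→interface) = 770 − 4490×0.04774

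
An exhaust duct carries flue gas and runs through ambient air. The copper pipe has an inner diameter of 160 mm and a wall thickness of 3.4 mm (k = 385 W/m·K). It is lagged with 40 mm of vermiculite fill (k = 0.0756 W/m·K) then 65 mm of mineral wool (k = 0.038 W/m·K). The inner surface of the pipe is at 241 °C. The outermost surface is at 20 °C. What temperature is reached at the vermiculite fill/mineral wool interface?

Treating each annulus and film as a series resistance:
R_copper pipe wall = ln(83.4/80)/(2π×385×1) = 1.721×10^-5 K/W
R_vermiculite fill = ln(123.4/83.4)/(2π×0.0756×1) = 0.8248 K/W
R_mineral wool = ln(188.4/123.4)/(2π×0.038×1) = 1.772 K/W
R_total = 2.597 K/W
Q = ΔT/R_total = 221/2.597
Q = 85.1 W/m
T_interface = T_inner − Q·ΣR(inner→interface) = 241 − 85.1×0.8248

T ≈ 171 °C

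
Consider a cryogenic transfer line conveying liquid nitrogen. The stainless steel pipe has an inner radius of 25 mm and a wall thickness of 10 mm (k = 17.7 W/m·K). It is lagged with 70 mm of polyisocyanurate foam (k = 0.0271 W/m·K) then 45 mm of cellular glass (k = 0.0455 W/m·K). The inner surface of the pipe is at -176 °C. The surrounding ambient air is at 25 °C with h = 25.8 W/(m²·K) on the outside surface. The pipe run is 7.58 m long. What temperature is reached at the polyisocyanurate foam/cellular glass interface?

Treating each annulus and film as a series resistance:
R_stainless steel pipe wall = ln(35/25)/(2π×17.7×7.58) = 3.991×10^-4 K/W
R_polyisocyanurate foam = ln(105/35)/(2π×0.0271×7.58) = 0.8512 K/W
R_cellular glass = ln(150/105)/(2π×0.0455×7.58) = 0.1646 K/W
R_outer film = 1/(h_o·2πr_oL) = 1/(25.8×2π×0.15×7.58) = 0.005426 K/W
R_total = 1.022 K/W
Q = ΔT/R_total = 201/1.022
Q = 197 W
T_interface = T_inner + Q·ΣR(inner→interface) = -176 + 197×0.8516

T ≈ -8.45 °C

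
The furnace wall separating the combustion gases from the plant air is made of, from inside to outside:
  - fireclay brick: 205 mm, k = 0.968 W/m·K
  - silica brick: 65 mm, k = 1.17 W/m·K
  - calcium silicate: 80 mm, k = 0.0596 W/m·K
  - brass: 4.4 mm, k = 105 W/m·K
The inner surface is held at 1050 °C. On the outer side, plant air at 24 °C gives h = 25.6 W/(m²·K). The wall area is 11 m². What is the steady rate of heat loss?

Q ≈ 6850 W

Model the wall as resistances in series:
R_fireclay brick = L/(kA) = 0.205/(0.968×11) = 0.01925 K/W
R_silica brick = L/(kA) = 0.065/(1.17×11) = 0.005051 K/W
R_calcium silicate = L/(kA) = 0.08/(0.0596×11) = 0.122 K/W
R_brass = L/(kA) = 0.0044/(105×11) = 3.81×10^-6 K/W
R_outer film = 1/(h_o·A) = 1/(25.6×11) = 0.003551 K/W
R_total = 0.1499 K/W
Q = ΔT / R_total = 1026 / 0.1499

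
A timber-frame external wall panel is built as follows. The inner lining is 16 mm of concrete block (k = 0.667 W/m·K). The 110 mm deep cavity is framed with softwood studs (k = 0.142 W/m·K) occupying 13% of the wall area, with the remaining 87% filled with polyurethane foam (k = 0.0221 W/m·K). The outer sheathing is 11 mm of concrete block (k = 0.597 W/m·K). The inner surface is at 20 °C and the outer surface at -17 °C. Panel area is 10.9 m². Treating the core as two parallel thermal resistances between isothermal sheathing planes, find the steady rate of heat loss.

Q ≈ 136 W

Sheathing layers in series; stud and cavity paths in parallel between them.
R_inner = 0.016/(0.667×10.9) = 0.002201 K/W
R_stud  = 0.11/(0.142×0.13×10.9) = 0.5467 K/W
R_cav   = 0.11/(0.0221×0.87×10.9) = 0.5249 K/W
1/R_core = 1/R_stud + 1/R_cav → R_core = 0.2678 K/W
R_outer = 0.011/(0.597×10.9) = 0.00169 K/W
R_total = 0.2717 K/W
Q = ΔT/R_total = 37/0.2717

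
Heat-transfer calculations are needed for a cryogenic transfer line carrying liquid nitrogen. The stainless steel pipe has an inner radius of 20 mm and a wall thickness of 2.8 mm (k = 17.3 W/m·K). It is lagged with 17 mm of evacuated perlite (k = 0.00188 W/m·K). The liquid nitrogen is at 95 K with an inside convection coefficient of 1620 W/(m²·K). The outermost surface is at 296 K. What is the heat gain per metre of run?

q′ ≈ 4.26 W/m

Per-layer cylindrical resistances, series-summed:
R_inner film = 1/(h_i·2πr₁L) = 1/(1620×2π×0.02×1) = 0.004912 K/W
R_stainless steel pipe wall = ln(22.8/20)/(2π×17.3×1) = 0.001205 K/W
R_evacuated perlite = ln(39.8/22.8)/(2π×0.00188×1) = 47.16 K/W
R_total = 47.17 K/W
Q = ΔT/R_total = 201/47.17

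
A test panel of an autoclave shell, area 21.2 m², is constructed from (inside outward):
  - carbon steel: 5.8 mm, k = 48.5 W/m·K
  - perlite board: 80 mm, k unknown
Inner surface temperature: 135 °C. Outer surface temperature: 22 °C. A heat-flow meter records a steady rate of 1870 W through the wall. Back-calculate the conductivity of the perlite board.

Thermal resistances in series:
R_carbon steel = L/(kA) = 0.0058/(48.5×21.2) = 5.641×10^-6 K/W
Sum of known resistances R_other = 5.641×10^-6 K/W
Total R = ΔT/Q = 113/1870 = 0.06043 K/W
R_perlite board = R_total − R_other = 0.06042 K/W
k = L/(R·A) = 0.08/(0.06042×21.2)

k ≈ 0.0625 W/(m·K)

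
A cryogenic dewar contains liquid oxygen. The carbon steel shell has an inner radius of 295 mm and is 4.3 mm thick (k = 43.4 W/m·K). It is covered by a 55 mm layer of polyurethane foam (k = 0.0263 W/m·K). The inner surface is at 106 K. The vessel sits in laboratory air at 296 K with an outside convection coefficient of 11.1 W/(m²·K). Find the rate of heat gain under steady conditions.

Q ≈ 117 W

Spherical conduction: R = (1/r_in − 1/r_out)/(4πk) per layer; series-sum.
R_carbon steel shell = (1/0.295 − 1/0.2993)/(4π×43.4) = 8.93×10^-5 K/W
R_polyurethane foam = (1/0.2993 − 1/0.3543)/(4π×0.0263) = 1.569 K/W
R_outer film = 1/(h·4πr_o²) = 1/(11.1×4π×0.3543²) = 0.05711 K/W
R_total = 1.627 K/W
Q = ΔT/R_total = 190/1.627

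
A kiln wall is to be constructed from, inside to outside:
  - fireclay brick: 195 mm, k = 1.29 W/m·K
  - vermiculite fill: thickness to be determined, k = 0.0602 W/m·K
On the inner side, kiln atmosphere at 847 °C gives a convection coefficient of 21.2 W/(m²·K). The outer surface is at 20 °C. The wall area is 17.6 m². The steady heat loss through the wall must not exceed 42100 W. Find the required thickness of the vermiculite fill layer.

L ≈ 8.87 mm

Thermal resistances in series:
R_inner film = 1/(h_i·A) = 1/(21.2×17.6) = 0.00268 K/W
R_fireclay brick = L/(kA) = 0.195/(1.29×17.6) = 0.008589 K/W
Sum of the known resistances R_other = 0.01127 K/W
Required total resistance R_tot = ΔT/Q_allow = 827/42100 = 0.01964 K/W
R_vermiculite fill = R_tot − R_other = 0.008375 K/W
L = R·k·A = 0.008375×0.0602×17.6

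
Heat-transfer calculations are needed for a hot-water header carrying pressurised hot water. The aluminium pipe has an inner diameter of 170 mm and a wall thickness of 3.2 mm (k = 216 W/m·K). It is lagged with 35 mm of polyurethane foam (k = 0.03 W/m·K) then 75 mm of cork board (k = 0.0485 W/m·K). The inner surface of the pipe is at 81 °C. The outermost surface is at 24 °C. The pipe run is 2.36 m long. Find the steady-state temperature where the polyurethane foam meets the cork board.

Radial resistances (cylindrical: R_cond = ln(r_o/r_i)/(2πkL), R_conv = 1/(h·2πrL)):
R_aluminium pipe wall = ln(88.2/85)/(2π×216×2.36) = 1.154×10^-5 K/W
R_polyurethane foam = ln(123.2/88.2)/(2π×0.03×2.36) = 0.7513 K/W
R_cork board = ln(198.2/123.2)/(2π×0.0485×2.36) = 0.6611 K/W
R_total = 1.412 K/W
Q = ΔT/R_total = 57/1.412
Q = 40.4 W
T_interface = T_inner − Q·ΣR(inner→interface) = 81 − 40.4×0.7513

T ≈ 50.7 °C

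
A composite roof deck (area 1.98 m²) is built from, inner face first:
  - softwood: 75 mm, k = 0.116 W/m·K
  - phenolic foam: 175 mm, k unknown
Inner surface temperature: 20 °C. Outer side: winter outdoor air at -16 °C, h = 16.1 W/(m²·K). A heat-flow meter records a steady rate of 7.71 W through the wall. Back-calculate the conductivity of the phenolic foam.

k ≈ 0.0205 W/(m·K)

Using the resistance-network approach (series):
R_softwood = L/(kA) = 0.075/(0.116×1.98) = 0.3265 K/W
R_outer film = 1/(h_o·A) = 1/(16.1×1.98) = 0.03137 K/W
Sum of known resistances R_other = 0.3579 K/W
Total R = ΔT/Q = 36/7.71 = 4.669 K/W
R_phenolic foam = R_total − R_other = 4.311 K/W
k = L/(R·A) = 0.175/(4.311×1.98)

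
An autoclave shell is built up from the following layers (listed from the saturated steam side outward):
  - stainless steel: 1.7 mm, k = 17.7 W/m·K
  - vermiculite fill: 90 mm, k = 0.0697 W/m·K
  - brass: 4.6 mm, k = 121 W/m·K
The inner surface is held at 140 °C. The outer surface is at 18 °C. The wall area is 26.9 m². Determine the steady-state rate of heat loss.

Treating each layer as a thermal resistance in series:
R_stainless steel = L/(kA) = 0.0017/(17.7×26.9) = 3.57×10^-6 K/W
R_vermiculite fill = L/(kA) = 0.09/(0.0697×26.9) = 0.048 K/W
R_brass = L/(kA) = 0.0046/(121×26.9) = 1.413×10^-6 K/W
R_total = 0.04801 K/W
Q = ΔT / R_total = 122 / 0.04801

Q ≈ 2540 W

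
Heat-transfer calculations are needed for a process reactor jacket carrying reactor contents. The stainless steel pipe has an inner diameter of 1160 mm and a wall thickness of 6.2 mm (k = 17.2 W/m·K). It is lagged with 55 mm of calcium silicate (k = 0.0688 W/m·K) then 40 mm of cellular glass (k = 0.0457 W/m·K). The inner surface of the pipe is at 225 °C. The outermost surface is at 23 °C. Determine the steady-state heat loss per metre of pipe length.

For a radial system each layer contributes R = ln(r_out/r_in)/(2πkL); films add R = 1/(hA).
R_stainless steel pipe wall = ln(586.2/580)/(2π×17.2×1) = 9.839×10^-5 K/W
R_calcium silicate = ln(641.2/586.2)/(2π×0.0688×1) = 0.2075 K/W
R_cellular glass = ln(681.2/641.2)/(2π×0.0457×1) = 0.2107 K/W
R_total = 0.4183 K/W
Q = ΔT/R_total = 202/0.4183

q′ ≈ 483 W/m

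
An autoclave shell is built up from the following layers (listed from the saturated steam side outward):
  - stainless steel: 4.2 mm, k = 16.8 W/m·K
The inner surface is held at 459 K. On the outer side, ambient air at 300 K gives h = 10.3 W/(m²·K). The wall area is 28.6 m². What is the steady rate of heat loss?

Treating each layer as a thermal resistance in series:
R_stainless steel = L/(kA) = 0.0042/(16.8×28.6) = 8.741×10^-6 K/W
R_outer film = 1/(h_o·A) = 1/(10.3×28.6) = 0.003395 K/W
R_total = 0.003403 K/W
Q = ΔT / R_total = 159 / 0.003403

Q ≈ 46700 W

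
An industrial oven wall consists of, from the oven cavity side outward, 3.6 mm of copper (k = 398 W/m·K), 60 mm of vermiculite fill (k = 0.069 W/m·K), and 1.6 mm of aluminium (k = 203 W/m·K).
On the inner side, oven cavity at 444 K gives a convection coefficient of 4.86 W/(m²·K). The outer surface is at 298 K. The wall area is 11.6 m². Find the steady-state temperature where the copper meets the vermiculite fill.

Using the resistance-network approach (series):
R_inner film = 1/(h_i·A) = 1/(4.86×11.6) = 0.01774 K/W
R_copper = L/(kA) = 0.0036/(398×11.6) = 7.798×10^-7 K/W
R_vermiculite fill = L/(kA) = 0.06/(0.069×11.6) = 0.07496 K/W
R_aluminium = L/(kA) = 0.0016/(203×11.6) = 6.795×10^-7 K/W
R_total = 0.0927 K/W;  Q = ΔT/R_total = 146/0.0927 = 1575 W
T_interface = T_inner − Q·ΣR(inner→interface) = 444 − 1570×0.01774

T ≈ 416 K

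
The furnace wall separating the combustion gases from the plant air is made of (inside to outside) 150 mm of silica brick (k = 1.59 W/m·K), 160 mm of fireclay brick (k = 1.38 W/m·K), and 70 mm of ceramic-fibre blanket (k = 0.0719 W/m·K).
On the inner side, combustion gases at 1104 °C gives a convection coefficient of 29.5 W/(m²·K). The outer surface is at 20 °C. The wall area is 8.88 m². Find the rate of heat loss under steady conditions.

Model the wall as resistances in series:
R_inner film = 1/(h_i·A) = 1/(29.5×8.88) = 0.003817 K/W
R_silica brick = L/(kA) = 0.15/(1.59×8.88) = 0.01062 K/W
R_fireclay brick = L/(kA) = 0.16/(1.38×8.88) = 0.01306 K/W
R_ceramic-fibre blanket = L/(kA) = 0.07/(0.0719×8.88) = 0.1096 K/W
R_total = 0.1371 K/W
Q = ΔT / R_total = 1084 / 0.1371

Q ≈ 7900 W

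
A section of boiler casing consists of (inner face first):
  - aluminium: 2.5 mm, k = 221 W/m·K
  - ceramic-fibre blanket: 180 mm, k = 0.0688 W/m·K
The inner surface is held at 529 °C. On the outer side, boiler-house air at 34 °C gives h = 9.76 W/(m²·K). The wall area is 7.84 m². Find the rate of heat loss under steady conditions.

Q ≈ 1430 W

Using the resistance-network approach (series):
R_aluminium = L/(kA) = 0.0025/(221×7.84) = 1.443×10^-6 K/W
R_ceramic-fibre blanket = L/(kA) = 0.18/(0.0688×7.84) = 0.3337 K/W
R_outer film = 1/(h_o·A) = 1/(9.76×7.84) = 0.01307 K/W
R_total = 0.3468 K/W
Q = ΔT / R_total = 495 / 0.3468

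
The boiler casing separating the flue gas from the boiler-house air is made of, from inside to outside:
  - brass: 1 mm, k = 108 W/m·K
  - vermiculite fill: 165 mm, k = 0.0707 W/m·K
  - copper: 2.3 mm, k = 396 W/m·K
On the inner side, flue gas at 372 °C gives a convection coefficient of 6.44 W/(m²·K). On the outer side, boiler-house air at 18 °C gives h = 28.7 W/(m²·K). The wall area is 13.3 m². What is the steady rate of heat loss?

Model the wall as resistances in series:
R_inner film = 1/(h_i·A) = 1/(6.44×13.3) = 0.01168 K/W
R_brass = L/(kA) = 0.001/(108×13.3) = 6.962×10^-7 K/W
R_vermiculite fill = L/(kA) = 0.165/(0.0707×13.3) = 0.1755 K/W
R_copper = L/(kA) = 0.0023/(396×13.3) = 4.367×10^-7 K/W
R_outer film = 1/(h_o·A) = 1/(28.7×13.3) = 0.00262 K/W
R_total = 0.1898 K/W
Q = ΔT / R_total = 354 / 0.1898

Q ≈ 1870 W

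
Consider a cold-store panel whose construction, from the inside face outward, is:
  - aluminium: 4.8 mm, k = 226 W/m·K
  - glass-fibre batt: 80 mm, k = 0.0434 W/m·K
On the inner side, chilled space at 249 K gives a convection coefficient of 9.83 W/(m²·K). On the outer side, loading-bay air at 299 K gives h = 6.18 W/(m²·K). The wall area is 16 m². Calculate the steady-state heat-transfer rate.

Treating each layer as a thermal resistance in series:
R_inner film = 1/(h_i·A) = 1/(9.83×16) = 0.006358 K/W
R_aluminium = L/(kA) = 0.0048/(226×16) = 1.327×10^-6 K/W
R_glass-fibre batt = L/(kA) = 0.08/(0.0434×16) = 0.1152 K/W
R_outer film = 1/(h_o·A) = 1/(6.18×16) = 0.01011 K/W
R_total = 0.1317 K/W
Q = ΔT / R_total = 50 / 0.1317

Q ≈ 380 W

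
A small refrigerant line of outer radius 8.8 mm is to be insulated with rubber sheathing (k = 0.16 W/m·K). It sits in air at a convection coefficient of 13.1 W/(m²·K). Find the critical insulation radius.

r_cr ≈ 12.2 mm

For a cylinder r_cr = k/h = 0.16/13.1
r_cr = 12.2 mm; since the bare radius (8.8 mm) is below r_cr, adding a thin layer of insulation will *increase* heat loss.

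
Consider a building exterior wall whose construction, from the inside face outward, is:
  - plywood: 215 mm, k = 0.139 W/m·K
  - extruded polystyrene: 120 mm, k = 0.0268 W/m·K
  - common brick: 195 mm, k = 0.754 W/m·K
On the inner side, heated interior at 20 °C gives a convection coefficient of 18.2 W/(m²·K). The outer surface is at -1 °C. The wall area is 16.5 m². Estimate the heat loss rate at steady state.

Thermal resistances in series:
R_inner film = 1/(h_i·A) = 1/(18.2×16.5) = 0.00333 K/W
R_plywood = L/(kA) = 0.215/(0.139×16.5) = 0.09374 K/W
R_extruded polystyrene = L/(kA) = 0.12/(0.0268×16.5) = 0.2714 K/W
R_common brick = L/(kA) = 0.195/(0.754×16.5) = 0.01567 K/W
R_total = 0.3841 K/W
Q = ΔT / R_total = 21 / 0.3841

Q ≈ 54.7 W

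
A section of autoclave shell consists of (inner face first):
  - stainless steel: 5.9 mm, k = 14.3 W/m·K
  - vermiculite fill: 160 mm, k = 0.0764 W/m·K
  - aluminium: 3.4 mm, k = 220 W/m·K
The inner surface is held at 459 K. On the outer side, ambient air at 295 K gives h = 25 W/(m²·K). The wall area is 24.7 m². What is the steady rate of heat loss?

Thermal resistances in series:
R_stainless steel = L/(kA) = 0.0059/(14.3×24.7) = 1.67×10^-5 K/W
R_vermiculite fill = L/(kA) = 0.16/(0.0764×24.7) = 0.08479 K/W
R_aluminium = L/(kA) = 0.0034/(220×24.7) = 6.257×10^-7 K/W
R_outer film = 1/(h_o·A) = 1/(25×24.7) = 0.001619 K/W
R_total = 0.08642 K/W
Q = ΔT / R_total = 164 / 0.08642

Q ≈ 1900 W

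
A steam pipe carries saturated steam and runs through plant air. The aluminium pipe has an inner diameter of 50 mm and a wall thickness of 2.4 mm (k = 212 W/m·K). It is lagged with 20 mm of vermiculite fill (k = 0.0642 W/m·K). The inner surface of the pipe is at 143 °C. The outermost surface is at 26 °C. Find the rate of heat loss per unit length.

For a radial system each layer contributes R = ln(r_out/r_in)/(2πkL); films add R = 1/(hA).
R_aluminium pipe wall = ln(27.4/25)/(2π×212×1) = 6.882×10^-5 K/W
R_vermiculite fill = ln(47.4/27.4)/(2π×0.0642×1) = 1.359 K/W
R_total = 1.359 K/W
Q = ΔT/R_total = 117/1.359

q′ ≈ 86.1 W/m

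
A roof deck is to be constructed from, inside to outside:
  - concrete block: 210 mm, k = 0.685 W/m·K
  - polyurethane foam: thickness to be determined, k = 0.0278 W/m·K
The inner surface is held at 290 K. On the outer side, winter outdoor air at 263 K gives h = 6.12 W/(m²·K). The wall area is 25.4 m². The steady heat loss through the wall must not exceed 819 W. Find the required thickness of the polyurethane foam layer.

Using the resistance-network approach (series):
R_concrete block = L/(kA) = 0.21/(0.685×25.4) = 0.01207 K/W
R_outer film = 1/(h_o·A) = 1/(6.12×25.4) = 0.006433 K/W
Sum of the known resistances R_other = 0.0185 K/W
Required total resistance R_tot = ΔT/Q_allow = 27/819 = 0.03297 K/W
R_polyurethane foam = R_tot − R_other = 0.01446 K/W
L = R·k·A = 0.01446×0.0278×25.4

L ≈ 10.2 mm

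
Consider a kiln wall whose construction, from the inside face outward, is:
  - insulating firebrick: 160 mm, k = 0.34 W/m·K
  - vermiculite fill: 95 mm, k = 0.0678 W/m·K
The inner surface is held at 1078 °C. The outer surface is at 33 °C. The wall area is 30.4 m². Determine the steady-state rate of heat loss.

Q ≈ 17000 W

Thermal resistances in series:
R_insulating firebrick = L/(kA) = 0.16/(0.34×30.4) = 0.01548 K/W
R_vermiculite fill = L/(kA) = 0.095/(0.0678×30.4) = 0.04609 K/W
R_total = 0.06157 K/W
Q = ΔT / R_total = 1045 / 0.06157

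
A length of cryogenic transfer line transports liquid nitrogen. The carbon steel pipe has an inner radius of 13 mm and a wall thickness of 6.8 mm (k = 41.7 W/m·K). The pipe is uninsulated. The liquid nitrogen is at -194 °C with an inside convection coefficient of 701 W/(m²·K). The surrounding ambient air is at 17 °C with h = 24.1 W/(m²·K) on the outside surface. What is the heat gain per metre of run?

q′ ≈ 598 W/m

Radial resistances (cylindrical: R_cond = ln(r_o/r_i)/(2πkL), R_conv = 1/(h·2πrL)):
R_inner film = 1/(h_i·2πr₁L) = 1/(701×2π×0.013×1) = 0.01746 K/W
R_carbon steel pipe wall = ln(19.8/13)/(2π×41.7×1) = 0.001606 K/W
R_outer film = 1/(h_o·2πr_oL) = 1/(24.1×2π×0.0198×1) = 0.3335 K/W
R_total = 0.3526 K/W
Q = ΔT/R_total = 211/0.3526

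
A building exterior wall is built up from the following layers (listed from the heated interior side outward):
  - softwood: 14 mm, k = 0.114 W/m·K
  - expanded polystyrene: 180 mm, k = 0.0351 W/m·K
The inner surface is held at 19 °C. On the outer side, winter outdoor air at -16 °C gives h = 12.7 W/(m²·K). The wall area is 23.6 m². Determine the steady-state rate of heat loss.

Q ≈ 155 W

Series thermal resistances:
R_softwood = L/(kA) = 0.014/(0.114×23.6) = 0.005204 K/W
R_expanded polystyrene = L/(kA) = 0.18/(0.0351×23.6) = 0.2173 K/W
R_outer film = 1/(h_o·A) = 1/(12.7×23.6) = 0.003336 K/W
R_total = 0.2258 K/W
Q = ΔT / R_total = 35 / 0.2258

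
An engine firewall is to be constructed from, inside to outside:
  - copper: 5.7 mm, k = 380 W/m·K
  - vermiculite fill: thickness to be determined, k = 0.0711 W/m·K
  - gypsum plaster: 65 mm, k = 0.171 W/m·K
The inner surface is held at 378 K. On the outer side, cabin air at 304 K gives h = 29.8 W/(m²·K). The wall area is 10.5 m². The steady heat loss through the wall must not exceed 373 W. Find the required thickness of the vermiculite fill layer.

L ≈ 119 mm

Model the wall as resistances in series:
R_copper = L/(kA) = 0.0057/(380×10.5) = 1.429×10^-6 K/W
R_gypsum plaster = L/(kA) = 0.065/(0.171×10.5) = 0.0362 K/W
R_outer film = 1/(h_o·A) = 1/(29.8×10.5) = 0.003196 K/W
Sum of the known resistances R_other = 0.0394 K/W
Required total resistance R_tot = ΔT/Q_allow = 74/373 = 0.1984 K/W
R_vermiculite fill = R_tot − R_other = 0.159 K/W
L = R·k·A = 0.159×0.0711×10.5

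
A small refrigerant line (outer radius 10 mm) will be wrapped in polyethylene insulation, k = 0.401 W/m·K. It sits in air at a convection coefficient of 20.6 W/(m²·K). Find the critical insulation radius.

For a cylinder r_cr = k/h = 0.401/20.6
r_cr = 19.5 mm; since the bare radius (10 mm) is below r_cr, adding a thin layer of insulation will *increase* heat loss.

r_cr ≈ 19.5 mm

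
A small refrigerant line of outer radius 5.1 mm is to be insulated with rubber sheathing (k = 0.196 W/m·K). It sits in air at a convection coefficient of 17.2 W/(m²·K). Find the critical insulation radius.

For a cylinder r_cr = k/h = 0.196/17.2
r_cr = 11.4 mm; since the bare radius (5.1 mm) is below r_cr, adding a thin layer of insulation will *increase* heat loss.

r_cr ≈ 11.4 mm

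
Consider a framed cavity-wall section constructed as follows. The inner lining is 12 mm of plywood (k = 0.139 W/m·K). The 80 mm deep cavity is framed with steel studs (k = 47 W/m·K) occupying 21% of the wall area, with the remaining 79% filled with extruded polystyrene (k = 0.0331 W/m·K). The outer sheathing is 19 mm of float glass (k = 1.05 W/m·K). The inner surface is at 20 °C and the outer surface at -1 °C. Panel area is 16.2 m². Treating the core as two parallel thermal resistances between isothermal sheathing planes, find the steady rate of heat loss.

Q ≈ 3020 W

Sheathing layers in series; stud and cavity paths in parallel between them.
R_inner = 0.012/(0.139×16.2) = 0.005329 K/W
R_stud  = 0.08/(47×0.21×16.2) = 5.003×10^-4 K/W
R_cav   = 0.08/(0.0331×0.79×16.2) = 0.1889 K/W
1/R_core = 1/R_stud + 1/R_cav → R_core = 4.99×10^-4 K/W
R_outer = 0.019/(1.05×16.2) = 0.001117 K/W
R_total = 0.006945 K/W
Q = ΔT/R_total = 21/0.006945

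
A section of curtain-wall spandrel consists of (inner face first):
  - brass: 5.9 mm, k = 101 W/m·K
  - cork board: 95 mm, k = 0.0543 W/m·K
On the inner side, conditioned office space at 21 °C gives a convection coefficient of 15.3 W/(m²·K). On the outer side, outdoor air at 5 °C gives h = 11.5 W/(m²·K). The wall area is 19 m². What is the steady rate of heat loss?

Series thermal resistances:
R_inner film = 1/(h_i·A) = 1/(15.3×19) = 0.00344 K/W
R_brass = L/(kA) = 0.0059/(101×19) = 3.075×10^-6 K/W
R_cork board = L/(kA) = 0.095/(0.0543×19) = 0.09208 K/W
R_outer film = 1/(h_o·A) = 1/(11.5×19) = 0.004577 K/W
R_total = 0.1001 K/W
Q = ΔT / R_total = 16 / 0.1001

Q ≈ 160 W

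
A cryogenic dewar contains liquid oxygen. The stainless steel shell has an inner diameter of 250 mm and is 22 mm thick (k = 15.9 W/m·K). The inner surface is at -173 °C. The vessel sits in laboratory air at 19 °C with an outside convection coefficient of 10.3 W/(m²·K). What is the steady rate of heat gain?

Each spherical layer contributes R = (1/r_i − 1/r_o)/(4πk):
R_stainless steel shell = (1/0.125 − 1/0.147)/(4π×15.9) = 0.005992 K/W
R_outer film = 1/(h·4πr_o²) = 1/(10.3×4π×0.147²) = 0.3575 K/W
R_total = 0.3635 K/W
Q = ΔT/R_total = 192/0.3635

Q ≈ 528 W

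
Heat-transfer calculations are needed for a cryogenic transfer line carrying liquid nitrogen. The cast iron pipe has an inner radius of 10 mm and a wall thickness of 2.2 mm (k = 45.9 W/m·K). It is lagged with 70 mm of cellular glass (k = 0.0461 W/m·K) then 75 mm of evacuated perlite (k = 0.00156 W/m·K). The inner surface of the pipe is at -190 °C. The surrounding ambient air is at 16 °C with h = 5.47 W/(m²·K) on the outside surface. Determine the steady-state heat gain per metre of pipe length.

q′ ≈ 2.83 W/m

Radial resistances (cylindrical: R_cond = ln(r_o/r_i)/(2πkL), R_conv = 1/(h·2πrL)):
R_cast iron pipe wall = ln(12.2/10)/(2π×45.9×1) = 6.895×10^-4 K/W
R_cellular glass = ln(82.2/12.2)/(2π×0.0461×1) = 6.586 K/W
R_evacuated perlite = ln(157.2/82.2)/(2π×0.00156×1) = 66.15 K/W
R_outer film = 1/(h_o·2πr_oL) = 1/(5.47×2π×0.1572×1) = 0.1851 K/W
R_total = 72.92 K/W
Q = ΔT/R_total = 206/72.92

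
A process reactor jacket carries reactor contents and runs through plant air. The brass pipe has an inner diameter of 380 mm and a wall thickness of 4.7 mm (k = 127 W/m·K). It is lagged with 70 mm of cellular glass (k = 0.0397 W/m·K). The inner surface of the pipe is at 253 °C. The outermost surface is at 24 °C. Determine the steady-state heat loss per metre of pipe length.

q′ ≈ 186 W/m

Per-layer cylindrical resistances, series-summed:
R_brass pipe wall = ln(194.7/190)/(2π×127×1) = 3.062×10^-5 K/W
R_cellular glass = ln(264.7/194.7)/(2π×0.0397×1) = 1.231 K/W
R_total = 1.231 K/W
Q = ΔT/R_total = 229/1.231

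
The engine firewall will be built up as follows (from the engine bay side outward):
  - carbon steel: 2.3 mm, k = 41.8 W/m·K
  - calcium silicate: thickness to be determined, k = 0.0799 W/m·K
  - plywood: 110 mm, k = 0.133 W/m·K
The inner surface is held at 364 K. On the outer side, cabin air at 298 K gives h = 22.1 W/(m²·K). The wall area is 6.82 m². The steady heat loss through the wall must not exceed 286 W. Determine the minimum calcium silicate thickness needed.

Treating each layer as a thermal resistance in series:
R_carbon steel = L/(kA) = 0.0023/(41.8×6.82) = 8.068×10^-6 K/W
R_plywood = L/(kA) = 0.11/(0.133×6.82) = 0.1213 K/W
R_outer film = 1/(h_o·A) = 1/(22.1×6.82) = 0.006635 K/W
Sum of the known resistances R_other = 0.1279 K/W
Required total resistance R_tot = ΔT/Q_allow = 66/286 = 0.2308 K/W
R_calcium silicate = R_tot − R_other = 0.1029 K/W
L = R·k·A = 0.1029×0.0799×6.82

L ≈ 56 mm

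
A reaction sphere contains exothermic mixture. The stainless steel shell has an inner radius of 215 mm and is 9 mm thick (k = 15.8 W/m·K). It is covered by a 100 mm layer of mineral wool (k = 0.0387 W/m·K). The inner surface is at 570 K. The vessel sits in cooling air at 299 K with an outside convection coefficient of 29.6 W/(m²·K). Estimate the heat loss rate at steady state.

Q ≈ 94.8 W

Each spherical layer contributes R = (1/r_i − 1/r_o)/(4πk):
R_stainless steel shell = (1/0.215 − 1/0.224)/(4π×15.8) = 9.412×10^-4 K/W
R_mineral wool = (1/0.224 − 1/0.324)/(4π×0.0387) = 2.833 K/W
R_outer film = 1/(h·4πr_o²) = 1/(29.6×4π×0.324²) = 0.02561 K/W
R_total = 2.86 K/W
Q = ΔT/R_total = 271/2.86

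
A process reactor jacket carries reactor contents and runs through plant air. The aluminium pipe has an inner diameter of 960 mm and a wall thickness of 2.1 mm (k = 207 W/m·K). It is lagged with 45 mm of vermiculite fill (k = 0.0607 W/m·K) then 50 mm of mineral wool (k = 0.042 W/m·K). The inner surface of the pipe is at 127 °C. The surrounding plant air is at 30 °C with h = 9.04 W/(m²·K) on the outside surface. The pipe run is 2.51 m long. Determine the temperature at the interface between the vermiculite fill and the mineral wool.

Treating each annulus and film as a series resistance:
R_aluminium pipe wall = ln(482.1/480)/(2π×207×2.51) = 1.337×10^-6 K/W
R_vermiculite fill = ln(527.1/482.1)/(2π×0.0607×2.51) = 0.09322 K/W
R_mineral wool = ln(577.1/527.1)/(2π×0.042×2.51) = 0.1368 K/W
R_outer film = 1/(h_o·2πr_oL) = 1/(9.04×2π×0.5771×2.51) = 0.01215 K/W
R_total = 0.2422 K/W
Q = ΔT/R_total = 97/0.2422
Q = 401 W
T_interface = T_inner − Q·ΣR(inner→interface) = 127 − 401×0.09322

T ≈ 89.7 °C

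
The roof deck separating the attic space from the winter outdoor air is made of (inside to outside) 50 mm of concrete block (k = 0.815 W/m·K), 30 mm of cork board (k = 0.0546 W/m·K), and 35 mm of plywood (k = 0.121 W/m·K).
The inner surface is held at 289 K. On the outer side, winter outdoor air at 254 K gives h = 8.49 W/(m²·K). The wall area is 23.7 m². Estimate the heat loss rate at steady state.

Q ≈ 815 W

Treating each layer as a thermal resistance in series:
R_concrete block = L/(kA) = 0.05/(0.815×23.7) = 0.002589 K/W
R_cork board = L/(kA) = 0.03/(0.0546×23.7) = 0.02318 K/W
R_plywood = L/(kA) = 0.035/(0.121×23.7) = 0.0122 K/W
R_outer film = 1/(h_o·A) = 1/(8.49×23.7) = 0.00497 K/W
R_total = 0.04295 K/W
Q = ΔT / R_total = 35 / 0.04295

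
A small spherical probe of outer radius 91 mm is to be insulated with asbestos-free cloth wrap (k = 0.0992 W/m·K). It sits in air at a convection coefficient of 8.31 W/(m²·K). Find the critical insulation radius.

For a sphere r_cr = 2k/h = 2×0.0992/8.31
r_cr = 23.9 mm; since the bare radius (91 mm) is above r_cr, any added insulation will reduce heat loss.

r_cr ≈ 23.9 mm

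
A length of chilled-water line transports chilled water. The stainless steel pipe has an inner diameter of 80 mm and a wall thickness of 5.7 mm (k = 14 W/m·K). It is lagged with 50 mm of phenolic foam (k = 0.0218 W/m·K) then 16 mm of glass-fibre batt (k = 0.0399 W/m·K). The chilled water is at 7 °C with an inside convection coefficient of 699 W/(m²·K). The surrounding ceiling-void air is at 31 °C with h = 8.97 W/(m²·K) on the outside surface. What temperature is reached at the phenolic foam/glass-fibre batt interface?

T ≈ 28 °C

Per-layer cylindrical resistances, series-summed:
R_inner film = 1/(h_i·2πr₁L) = 1/(699×2π×0.04×1) = 0.005692 K/W
R_stainless steel pipe wall = ln(45.7/40)/(2π×14×1) = 0.001514 K/W
R_phenolic foam = ln(95.7/45.7)/(2π×0.0218×1) = 5.396 K/W
R_glass-fibre batt = ln(111.7/95.7)/(2π×0.0399×1) = 0.6167 K/W
R_outer film = 1/(h_o·2πr_oL) = 1/(8.97×2π×0.1117×1) = 0.1588 K/W
R_total = 6.179 K/W
Q = ΔT/R_total = 24/6.179
Q = 3.88 W/m
T_interface = T_inner + Q·ΣR(inner→interface) = 7 + 3.88×5.403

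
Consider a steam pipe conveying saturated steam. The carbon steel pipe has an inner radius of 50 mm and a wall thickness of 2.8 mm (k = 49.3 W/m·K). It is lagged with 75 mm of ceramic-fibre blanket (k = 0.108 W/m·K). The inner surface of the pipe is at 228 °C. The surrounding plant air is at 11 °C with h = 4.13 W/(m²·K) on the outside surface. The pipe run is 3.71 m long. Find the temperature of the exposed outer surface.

Radial resistances (cylindrical: R_cond = ln(r_o/r_i)/(2πkL), R_conv = 1/(h·2πrL)):
R_carbon steel pipe wall = ln(52.8/50)/(2π×49.3×3.71) = 4.741×10^-5 K/W
R_ceramic-fibre blanket = ln(127.8/52.8)/(2π×0.108×3.71) = 0.3511 K/W
R_outer film = 1/(h_o·2πr_oL) = 1/(4.13×2π×0.1278×3.71) = 0.08128 K/W
R_total = 0.4324 K/W
Q = ΔT/R_total = 217/0.4324
Q = 502 W
T_interface = T_inner − Q·ΣR(inner→interface) = 228 − 502×0.3512

T ≈ 51.8 °C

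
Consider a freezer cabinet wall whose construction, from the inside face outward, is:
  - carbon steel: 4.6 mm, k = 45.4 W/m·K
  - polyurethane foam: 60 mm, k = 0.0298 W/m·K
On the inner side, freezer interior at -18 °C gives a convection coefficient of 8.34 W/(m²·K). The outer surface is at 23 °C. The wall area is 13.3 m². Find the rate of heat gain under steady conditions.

Q ≈ 256 W

Model the wall as resistances in series:
R_inner film = 1/(h_i·A) = 1/(8.34×13.3) = 0.009015 K/W
R_carbon steel = L/(kA) = 0.0046/(45.4×13.3) = 7.618×10^-6 K/W
R_polyurethane foam = L/(kA) = 0.06/(0.0298×13.3) = 0.1514 K/W
R_total = 0.1604 K/W
Q = ΔT / R_total = 41 / 0.1604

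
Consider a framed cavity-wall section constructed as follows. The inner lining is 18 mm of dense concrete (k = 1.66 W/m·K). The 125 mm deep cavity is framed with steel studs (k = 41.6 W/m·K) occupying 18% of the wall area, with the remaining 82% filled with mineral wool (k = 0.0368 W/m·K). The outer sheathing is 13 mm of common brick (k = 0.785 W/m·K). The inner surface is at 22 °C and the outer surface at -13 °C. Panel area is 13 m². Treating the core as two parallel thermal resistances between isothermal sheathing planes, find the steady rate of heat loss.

Sheathing layers in series; stud and cavity paths in parallel between them.
R_inner = 0.018/(1.66×13) = 8.341×10^-4 K/W
R_stud  = 0.125/(41.6×0.18×13) = 0.001284 K/W
R_cav   = 0.125/(0.0368×0.82×13) = 0.3186 K/W
1/R_core = 1/R_stud + 1/R_cav → R_core = 0.001279 K/W
R_outer = 0.013/(0.785×13) = 0.001274 K/W
R_total = 0.003387 K/W
Q = ΔT/R_total = 35/0.003387

Q ≈ 10300 W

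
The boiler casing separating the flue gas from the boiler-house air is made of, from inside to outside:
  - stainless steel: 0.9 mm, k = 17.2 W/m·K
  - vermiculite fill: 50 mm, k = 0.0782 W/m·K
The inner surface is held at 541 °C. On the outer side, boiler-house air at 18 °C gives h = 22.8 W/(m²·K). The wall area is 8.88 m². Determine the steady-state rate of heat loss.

Q ≈ 6800 W

Using the resistance-network approach (series):
R_stainless steel = L/(kA) = 0.0009/(17.2×8.88) = 5.893×10^-6 K/W
R_vermiculite fill = L/(kA) = 0.05/(0.0782×8.88) = 0.072 K/W
R_outer film = 1/(h_o·A) = 1/(22.8×8.88) = 0.004939 K/W
R_total = 0.07695 K/W
Q = ΔT / R_total = 523 / 0.07695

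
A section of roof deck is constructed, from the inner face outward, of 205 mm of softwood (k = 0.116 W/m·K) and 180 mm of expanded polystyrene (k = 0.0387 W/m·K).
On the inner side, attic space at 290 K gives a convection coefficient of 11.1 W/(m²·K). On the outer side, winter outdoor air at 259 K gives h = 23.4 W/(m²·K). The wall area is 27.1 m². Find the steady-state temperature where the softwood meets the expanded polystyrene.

T ≈ 281 K

Series thermal resistances:
R_inner film = 1/(h_i·A) = 1/(11.1×27.1) = 0.003324 K/W
R_softwood = L/(kA) = 0.205/(0.116×27.1) = 0.06521 K/W
R_expanded polystyrene = L/(kA) = 0.18/(0.0387×27.1) = 0.1716 K/W
R_outer film = 1/(h_o·A) = 1/(23.4×27.1) = 0.001577 K/W
R_total = 0.2417 K/W;  Q = ΔT/R_total = 31/0.2417 = 128.2 W
T_interface = T_inner − Q·ΣR(inner→interface) = 290 − 128×0.06854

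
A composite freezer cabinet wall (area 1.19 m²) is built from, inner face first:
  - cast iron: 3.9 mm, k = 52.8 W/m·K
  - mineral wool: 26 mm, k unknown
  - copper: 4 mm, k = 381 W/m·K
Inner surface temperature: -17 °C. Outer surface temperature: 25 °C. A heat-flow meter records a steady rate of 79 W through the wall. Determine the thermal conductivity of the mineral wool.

Series thermal resistances:
R_cast iron = L/(kA) = 0.0039/(52.8×1.19) = 6.207×10^-5 K/W
R_copper = L/(kA) = 0.004/(381×1.19) = 8.822×10^-6 K/W
Sum of known resistances R_other = 7.089×10^-5 K/W
Total R = ΔT/Q = 42/79 = 0.5316 K/W
R_mineral wool = R_total − R_other = 0.5316 K/W
k = L/(R·A) = 0.026/(0.5316×1.19)

k ≈ 0.0411 W/(m·K)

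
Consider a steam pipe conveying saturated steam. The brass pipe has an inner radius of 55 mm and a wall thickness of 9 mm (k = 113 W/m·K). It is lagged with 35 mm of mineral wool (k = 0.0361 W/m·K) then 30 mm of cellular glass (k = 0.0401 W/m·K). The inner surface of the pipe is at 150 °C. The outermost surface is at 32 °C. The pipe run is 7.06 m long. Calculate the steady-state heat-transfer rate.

Q ≈ 280 W

Cylindrical conduction, so R = ln(r₂/r₁)/(2πkL) per layer, in series:
R_brass pipe wall = ln(64/55)/(2π×113×7.06) = 3.023×10^-5 K/W
R_mineral wool = ln(99/64)/(2π×0.0361×7.06) = 0.2724 K/W
R_cellular glass = ln(129/99)/(2π×0.0401×7.06) = 0.1488 K/W
R_total = 0.4212 K/W
Q = ΔT/R_total = 118/0.4212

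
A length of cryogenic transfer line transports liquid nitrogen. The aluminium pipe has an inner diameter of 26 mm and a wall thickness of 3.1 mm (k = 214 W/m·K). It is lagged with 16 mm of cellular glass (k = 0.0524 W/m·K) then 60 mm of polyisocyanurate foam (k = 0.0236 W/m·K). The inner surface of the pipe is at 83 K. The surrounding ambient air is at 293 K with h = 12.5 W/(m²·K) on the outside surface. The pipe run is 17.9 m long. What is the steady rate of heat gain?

Q ≈ 402 W

Cylindrical conduction, so R = ln(r₂/r₁)/(2πkL) per layer, in series:
R_aluminium pipe wall = ln(16.1/13)/(2π×214×17.9) = 8.886×10^-6 K/W
R_cellular glass = ln(32.1/16.1)/(2π×0.0524×17.9) = 0.1171 K/W
R_polyisocyanurate foam = ln(92.1/32.1)/(2π×0.0236×17.9) = 0.3971 K/W
R_outer film = 1/(h_o·2πr_oL) = 1/(12.5×2π×0.0921×17.9) = 0.007723 K/W
R_total = 0.5219 K/W
Q = ΔT/R_total = 210/0.5219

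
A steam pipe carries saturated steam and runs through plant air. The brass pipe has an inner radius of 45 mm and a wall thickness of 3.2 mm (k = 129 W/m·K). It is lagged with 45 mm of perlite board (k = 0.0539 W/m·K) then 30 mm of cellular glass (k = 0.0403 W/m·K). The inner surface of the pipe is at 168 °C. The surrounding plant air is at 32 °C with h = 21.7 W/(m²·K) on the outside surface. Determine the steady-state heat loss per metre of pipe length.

q′ ≈ 43.7 W/m

For a radial system each layer contributes R = ln(r_out/r_in)/(2πkL); films add R = 1/(hA).
R_brass pipe wall = ln(48.2/45)/(2π×129×1) = 8.475×10^-5 K/W
R_perlite board = ln(93.2/48.2)/(2π×0.0539×1) = 1.947 K/W
R_cellular glass = ln(123.2/93.2)/(2π×0.0403×1) = 1.102 K/W
R_outer film = 1/(h_o·2πr_oL) = 1/(21.7×2π×0.1232×1) = 0.05953 K/W
R_total = 3.109 K/W
Q = ΔT/R_total = 136/3.109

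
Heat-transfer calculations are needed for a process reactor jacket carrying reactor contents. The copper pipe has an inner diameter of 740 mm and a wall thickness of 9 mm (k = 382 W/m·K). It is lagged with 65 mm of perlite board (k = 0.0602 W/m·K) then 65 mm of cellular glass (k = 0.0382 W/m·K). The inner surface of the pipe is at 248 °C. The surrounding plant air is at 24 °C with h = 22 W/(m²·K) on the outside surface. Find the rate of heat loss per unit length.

q′ ≈ 224 W/m

Treating each annulus and film as a series resistance:
R_copper pipe wall = ln(379/370)/(2π×382×1) = 1.001×10^-5 K/W
R_perlite board = ln(444/379)/(2π×0.0602×1) = 0.4185 K/W
R_cellular glass = ln(509/444)/(2π×0.0382×1) = 0.5692 K/W
R_outer film = 1/(h_o·2πr_oL) = 1/(22×2π×0.509×1) = 0.01421 K/W
R_total = 1.002 K/W
Q = ΔT/R_total = 224/1.002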